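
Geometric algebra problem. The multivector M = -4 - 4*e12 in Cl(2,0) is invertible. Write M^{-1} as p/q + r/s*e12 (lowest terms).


M = -4 - 4*e12, where e12^2 = -1.
Since M commutes with its reverse ~M = a - b*e12, M * ~M = a^2 - b^2*e12^2 = a^2 + b^2.
So M^{-1} = ~M / (a^2 + b^2) = (a - b*e12)/(a^2 + b^2).
a^2 + b^2 = 16 + 16 = 32
Scalar part = -4/32 = -1/8
Bivector coeff = 4/32 = 1/8
M^{-1} = -1/8 + 1/8*e12


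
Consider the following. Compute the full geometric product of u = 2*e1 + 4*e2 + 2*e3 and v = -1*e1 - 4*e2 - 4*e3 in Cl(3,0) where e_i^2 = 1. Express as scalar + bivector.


In Cl(3,0): e_i^2 = 1, e_ie_j = -e_je_i for i != j.
Scalar part = u . v = 2*(-1) + 4*(-4) + 2*(-4)
= -2 + (-16) + (-8) = -26
e12 coeff = 2*(-4) - 4*(-1) = -8 - (-4) = -4
e13 coeff = 2*(-4) - 2*(-1) = -8 - (-2) = -6
e23 coeff = 4*(-4) - 2*(-4) = -16 - (-8) = -8
uv = -26 - 4*e12 - 6*e13 - 8*e23


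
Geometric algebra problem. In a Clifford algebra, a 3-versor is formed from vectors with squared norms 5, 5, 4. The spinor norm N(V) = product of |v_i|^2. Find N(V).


Spinor norm N(V) = |v1|^2 * |v2|^2 * ... * |v3|^2
= 5 * 5 * 4
Running product: 5, 25, 100
N(V) = 100


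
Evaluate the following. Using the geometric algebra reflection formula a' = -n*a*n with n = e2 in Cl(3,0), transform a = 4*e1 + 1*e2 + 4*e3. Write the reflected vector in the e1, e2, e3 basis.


Reflection formula: a' = -n*a*n, with n = e2 (unit vector, n^2 = 1).
For reflection through hyperplane perp to e2:
The component along e2 flips sign, others stay.
a = (4, 1, 4)
a' = (4, -1, 4)
a' = 4*e1 - 1*e2 + 4*e3


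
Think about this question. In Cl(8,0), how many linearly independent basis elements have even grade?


Even subalgebra dimension = 2^(n-1)
n = 8 + 0 = 8
2^(8 - 1) = 2^7 = 128
Verification: sum of C(8,k) for even k = 1 + 28 + 70 + 28 + 1 = 128
Result = 128


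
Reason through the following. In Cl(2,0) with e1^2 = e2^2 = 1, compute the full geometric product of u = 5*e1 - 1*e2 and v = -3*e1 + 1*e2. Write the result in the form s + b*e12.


Expand: (5*e1 - 1*e2)(-3*e1 + 1*e2)
= 5*(-3)*e1e1 + 5*1*e1e2 + (-1)*(-3)*e2e1 + (-1)*1*e2e2
Using e1^2 = e2^2 = 1, e2e1 = -e1e2:
Scalar part s = 5*(-3) + (-1)*1 = -15 + (-1) = -16
Bivector part b = 5*1 - (-1)*(-3) = 5 - 3 = 2
uv = -16 + 2*e12


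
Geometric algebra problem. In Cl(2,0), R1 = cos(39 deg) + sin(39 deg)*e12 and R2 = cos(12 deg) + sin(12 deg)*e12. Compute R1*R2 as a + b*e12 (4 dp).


Same-plane rotors commute and their half-angles add:
R1*R2 = cos(a1 + a2) + sin(a1 + a2)*e12.
a1 + a2 = 39 + 12 = 51 deg
cos(51 deg) = 0.6293
sin(51 deg) = 0.7771
R1*R2 = 0.6293 + 0.7771*e12


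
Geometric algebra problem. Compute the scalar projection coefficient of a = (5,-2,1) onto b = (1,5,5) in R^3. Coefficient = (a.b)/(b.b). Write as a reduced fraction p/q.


Projection coefficient = (a . b) / (b . b)
a . b = 5*1 + (-2)*5 + 1*5
= 5 + (-10) + 5 = 0
b . b = 1^2 + 5^2 + 5^2
= 1 + 25 + 25 = 51
Coefficient = 0/51
In lowest terms: 0/1


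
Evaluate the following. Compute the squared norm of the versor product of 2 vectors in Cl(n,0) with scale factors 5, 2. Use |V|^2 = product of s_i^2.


Each vector v_i has |v_i|^2 = s_i^2
Squared scales: 5^2 = 25, 2^2 = 4
|V|^2 = 25 * 4
= 100


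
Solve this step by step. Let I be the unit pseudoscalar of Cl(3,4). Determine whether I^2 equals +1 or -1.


The pseudoscalar I = e1...e_n (product of all n generators) of Cl(p,q) satisfies I^2 = (-1)^(q + n(n-1)/2).
p = 3, q = 4, n = p + q = 7
n(n-1)/2 = 7 * 6 / 2 = 21
Exponent = q + n(n-1)/2 = 4 + 21 = 25
I^2 = (-1)^25 = -1


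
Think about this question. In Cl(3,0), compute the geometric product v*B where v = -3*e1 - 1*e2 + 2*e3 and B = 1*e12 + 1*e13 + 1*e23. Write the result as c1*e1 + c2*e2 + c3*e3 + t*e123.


vB has grade-1 (vector) and grade-3 (trivector) parts: vB = (v _| B) + (v ^ B).
Vector part <vB>_1:
  e1: -v2*b12 - v3*b13 = -(-1)*(1) - (2)*(1) = -1
  e2: v1*b12 - v3*b23 = (-3)*(1) - (2)*(1) = -5
  e3: v1*b13 + v2*b23 = (-3)*(1) + (-1)*(1) = -4
Trivector part <vB>_3:
  e123: v1*b23 - v2*b13 + v3*b12 = (-3)*(1) - (-1)*(1) + (2)*(1) = 0
vB = -1*e1 - 5*e2 - 4*e3 + 0*e123


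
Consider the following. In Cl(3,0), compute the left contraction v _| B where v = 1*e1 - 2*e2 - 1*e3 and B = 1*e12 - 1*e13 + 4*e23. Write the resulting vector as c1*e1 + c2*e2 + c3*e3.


Left contraction v _| B = <vB>_1 (grade-1 part of the geometric product vB).
Using e1_|e12 = e2, e2_|e12 = -e1, e1_|e13 = e3, e3_|e13 = -e1, e2_|e23 = e3, e3_|e23 = -e2:
e1 coeff: -v2*b12 - v3*b13 = -(-2)*(1) - (-1)*(-1) = 1
e2 coeff: v1*b12 - v3*b23 = (1)*(1) - (-1)*(4) = 5
e3 coeff: v1*b13 + v2*b23 = (1)*(-1) + (-2)*(4) = -9
v _| B = 1*e1 + 5*e2 - 9*e3


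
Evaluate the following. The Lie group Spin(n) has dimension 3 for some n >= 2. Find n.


dim Spin(n) = dim so(n) = n(n-1)/2.
Solve n(n-1)/2 = 3, i.e. n^2 - n - 6 = 0.
Discriminant = 1 + 8*3 = 25
n = (1 + sqrt(25))/2 = (1 + 5)/2 = 3


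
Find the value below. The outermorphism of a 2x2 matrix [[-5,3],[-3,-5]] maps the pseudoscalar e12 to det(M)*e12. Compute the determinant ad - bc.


The outermorphism of a linear map f sends e1^e2 to f(e1)^f(e2).
f(e1) = -5*e1 - 3*e2
f(e2) = 3*e1 - 5*e2
f(e1) ^ f(e2) = (-5*e1 - 3*e2) ^ (3*e1 - 5*e2)
= (-5)*(-5)*e12 + (-3)*3*e21
= (25 - (-9))*e12
= 34*e12
Coefficient = 34


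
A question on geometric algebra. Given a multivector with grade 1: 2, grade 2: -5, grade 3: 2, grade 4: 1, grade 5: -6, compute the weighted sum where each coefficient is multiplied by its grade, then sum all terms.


Grade-weighted sum = sum of grade_k * coefficient_k
1*2 = 2
2*(-5) = -10
3*2 = 6
4*1 = 4
5*(-6) = -30
Total = 2 + (-10) + 6 + 4 + (-30) = -28


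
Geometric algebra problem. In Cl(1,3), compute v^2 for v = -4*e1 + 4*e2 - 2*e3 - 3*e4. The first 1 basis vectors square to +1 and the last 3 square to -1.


v^2 = sum of c_i^2 * e_i^2
Positive signature terms (e_i^2 = +1): (-4)^2 = 16
Negative signature terms (e_j^2 = -1): 4^2 + (-2)^2 + (-3)^2 = 29
v^2 = 16 - 29 = -13


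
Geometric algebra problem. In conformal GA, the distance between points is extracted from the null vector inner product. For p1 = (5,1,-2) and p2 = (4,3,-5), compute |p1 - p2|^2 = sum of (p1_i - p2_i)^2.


p1 - p2 = (1, -2, 3)
|p1 - p2|^2 = 1^2 + (-2)^2 + 3^2
= 1 + 4 + 9
= 14


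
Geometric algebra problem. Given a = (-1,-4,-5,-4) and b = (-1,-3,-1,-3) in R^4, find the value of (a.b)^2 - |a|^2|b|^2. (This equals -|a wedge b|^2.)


a . b = (-1)*(-1) + (-4)*(-3) + (-5)*(-1) + (-4)*(-3)
= 1 + 12 + 5 + 12 = 30
|a|^2 = (-1)^2 + (-4)^2 + (-5)^2 + (-4)^2 = 58
|b|^2 = (-1)^2 + (-3)^2 + (-1)^2 + (-3)^2 = 20
(a.b)^2 = 30^2 = 900
|a|^2 * |b|^2 = 58 * 20 = 1160
Result = 900 - 1160 = -260


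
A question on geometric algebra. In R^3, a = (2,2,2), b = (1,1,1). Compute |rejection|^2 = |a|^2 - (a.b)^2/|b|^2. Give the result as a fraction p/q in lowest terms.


|a|^2 = 2^2 + 2^2 + 2^2 = 12
|b|^2 = 1^2 + 1^2 + 1^2 = 3
a . b = 2*1 + 2*1 + 2*1 = 6
(a.b)^2 = 6^2 = 36
|rej|^2 = 12 - 36/3
= (36 - 36)/3
= 0/3
In lowest terms: 0/1


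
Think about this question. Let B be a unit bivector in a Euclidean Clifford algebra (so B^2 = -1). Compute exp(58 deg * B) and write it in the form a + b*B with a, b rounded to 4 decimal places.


For a unit bivector B with B^2 = -1, the exponential series gives
e^(theta*B) = cos(theta) + sin(theta)*B (the GA analogue of Euler's formula).
theta = 58 degrees = 1.012291 rad
cos(58 deg) = 0.5299
sin(58 deg) = 0.8480
exp(theta*B) = 0.5299 + 0.8480*B


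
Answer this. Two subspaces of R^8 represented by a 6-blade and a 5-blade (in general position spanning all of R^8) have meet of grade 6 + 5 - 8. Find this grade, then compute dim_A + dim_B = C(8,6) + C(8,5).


Meet grade = grade(A) + grade(B) - n
= 6 + 5 - 8 = 3
C(8,6) = 28
C(8,5) = 56
dim_A + dim_B = 28 + 56 = 84


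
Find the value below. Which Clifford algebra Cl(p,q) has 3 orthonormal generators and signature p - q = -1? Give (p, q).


We need p + q = 3 and p - q = -1.
Adding: 2p = 3 + (-1) = 2, so p = 1.
Then q = 3 - 1 = 2.
(p, q) = (1, 2)


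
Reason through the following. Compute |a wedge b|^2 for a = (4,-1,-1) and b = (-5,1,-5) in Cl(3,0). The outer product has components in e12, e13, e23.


a wedge b = (a1*b2 - a2*b1)*e12 + (a1*b3 - a3*b1)*e13 + (a2*b3 - a3*b2)*e23
e12 coeff: 4*1 - (-1)*(-5) = 4 - 5 = -1
e13 coeff: 4*(-5) - (-1)*(-5) = -20 - 5 = -25
e23 coeff: (-1)*(-5) - (-1)*1 = 5 - (-1) = 6
|a wedge b|^2 = (-1)^2 + (-25)^2 + 6^2
= 1 + 625 + 36
= 662


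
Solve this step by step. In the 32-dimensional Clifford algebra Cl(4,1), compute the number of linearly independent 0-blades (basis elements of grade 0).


Number of grade-k basis blades in Cl(p,q) with n = p + q is C(n, k).
n = 4 + 1 = 5
C(5, 0) = 5! / (0! * 5!)
= 120 / (1 * 120)
= 1


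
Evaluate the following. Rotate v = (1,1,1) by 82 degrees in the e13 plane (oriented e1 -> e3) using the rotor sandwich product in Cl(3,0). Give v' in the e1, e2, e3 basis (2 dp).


Rotor R = cos(41deg) - sin(41deg)*e13
Rotation angle theta = 2 * 41 = 82 degrees in the e13 plane (e1 -> e3).
The component perpendicular to the plane (e2) is invariant: v'_2 = v2 = 1.00
cos(82deg) = 0.1392, sin(82deg) = 0.9903
v'_1 = v1*cos(theta) - v3*sin(theta) = 1*0.1392 - 1*0.9903 = -0.85
v'_3 = v1*sin(theta) + v3*cos(theta) = 1*0.9903 + 1*0.1392 = 1.13
v' = -0.85*e1 + 1.00*e2 + 1.13*e3


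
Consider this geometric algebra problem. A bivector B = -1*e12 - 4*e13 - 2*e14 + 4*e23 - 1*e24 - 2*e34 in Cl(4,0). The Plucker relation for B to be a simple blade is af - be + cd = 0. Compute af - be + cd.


Plucker relation: af - be + cd
a*f = (-1)*(-2) = 2
b*e = (-4)*(-1) = 4
c*d = (-2)*4 = -8
af - be + cd = 2 - 4 + (-8)
= -10


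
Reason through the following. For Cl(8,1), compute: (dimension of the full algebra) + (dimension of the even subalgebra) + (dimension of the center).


n = 8 + 1 = 9
Total dim = 2^9 = 512
Even subalgebra dim = 2^8 = 256
n is odd, so center dim = 2
Sum = 512 + 256 + 2 = 770


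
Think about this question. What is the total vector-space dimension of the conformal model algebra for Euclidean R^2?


The conformal model of R^2 uses Cl(3,1): the 2 Euclidean generators plus two extra orthogonal generators e+ (e+^2 = +1) and e- (e-^2 = -1), from which the null vectors e0, einf are built.
Number of generators m = 2 + 2 = 4.
dim Cl(p,q) = 2^m = 2^4 = 16


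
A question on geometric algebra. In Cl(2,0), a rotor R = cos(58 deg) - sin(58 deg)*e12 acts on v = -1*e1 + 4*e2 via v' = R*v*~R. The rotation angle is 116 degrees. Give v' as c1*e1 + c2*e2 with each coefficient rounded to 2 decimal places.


Rotor R = cos(58deg) - sin(58deg)*e12
Rotation angle theta = 2 * 58 = 116 degrees
v' = R*v*~R rotates v by theta.
cos(116deg) = -0.4384, sin(116deg) = 0.8988
v'_1 = -1*cos(116deg) - 4*sin(116deg)
= -1*(-0.4384) - 4*0.8988
= -3.16
v'_2 = -1*sin(116deg) + 4*cos(116deg)
= -1*0.8988 + 4*(-0.4384)
= -2.65
v' = -3.16*e1 - 2.65*e2


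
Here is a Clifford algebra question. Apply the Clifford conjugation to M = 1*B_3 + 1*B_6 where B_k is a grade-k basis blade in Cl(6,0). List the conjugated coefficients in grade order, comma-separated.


Clifford conjugate sign for grade k: (-1)^(k(k+1)/2)
Grade 3: (-1)^(3*4/2) = (-1)^6 = 1, coeff 1 -> 1
Grade 6: (-1)^(6*7/2) = (-1)^21 = -1, coeff 1 -> -1
Conjugated coefficients: 1, -1


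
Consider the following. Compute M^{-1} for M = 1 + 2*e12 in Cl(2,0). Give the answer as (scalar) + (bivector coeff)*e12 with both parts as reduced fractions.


M = 1 + 2*e12, where e12^2 = -1.
Since M commutes with its reverse ~M = a - b*e12, M * ~M = a^2 - b^2*e12^2 = a^2 + b^2.
So M^{-1} = ~M / (a^2 + b^2) = (a - b*e12)/(a^2 + b^2).
a^2 + b^2 = 1 + 4 = 5
Scalar part = 1/5 = 1/5
Bivector coeff = -2/5 = -2/5
M^{-1} = 1/5 - 2/5*e12


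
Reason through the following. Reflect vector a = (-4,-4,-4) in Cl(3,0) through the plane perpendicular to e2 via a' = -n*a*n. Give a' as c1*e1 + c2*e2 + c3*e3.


Reflection formula: a' = -n*a*n, with n = e2 (unit vector, n^2 = 1).
For reflection through hyperplane perp to e2:
The component along e2 flips sign, others stay.
a = (-4, -4, -4)
a' = (-4, 4, -4)
a' = -4*e1 + 4*e2 - 4*e3


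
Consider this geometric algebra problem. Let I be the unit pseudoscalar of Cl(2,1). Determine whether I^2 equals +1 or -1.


The pseudoscalar I = e1...e_n (product of all n generators) of Cl(p,q) satisfies I^2 = (-1)^(q + n(n-1)/2).
p = 2, q = 1, n = p + q = 3
n(n-1)/2 = 3 * 2 / 2 = 3
Exponent = q + n(n-1)/2 = 1 + 3 = 4
I^2 = (-1)^4 = +1


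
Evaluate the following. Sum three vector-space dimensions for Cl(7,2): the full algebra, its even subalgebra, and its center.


n = 7 + 2 = 9
Total dim = 2^9 = 512
Even subalgebra dim = 2^8 = 256
n is odd, so center dim = 2
Sum = 512 + 256 + 2 = 770


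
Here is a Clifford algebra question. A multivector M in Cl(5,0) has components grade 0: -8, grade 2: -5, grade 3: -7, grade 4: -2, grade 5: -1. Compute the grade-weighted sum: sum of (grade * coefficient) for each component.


Grade-weighted sum = sum of grade_k * coefficient_k
0*(-8) = 0
2*(-5) = -10
3*(-7) = -21
4*(-2) = -8
5*(-1) = -5
Total = 0 + (-10) + (-21) + (-8) + (-5) = -44


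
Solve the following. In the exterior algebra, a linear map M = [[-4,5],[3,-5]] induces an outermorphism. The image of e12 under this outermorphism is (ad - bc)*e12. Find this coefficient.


The outermorphism of a linear map f sends e1^e2 to f(e1)^f(e2).
f(e1) = -4*e1 + 3*e2
f(e2) = 5*e1 - 5*e2
f(e1) ^ f(e2) = (-4*e1 + 3*e2) ^ (5*e1 - 5*e2)
= (-4)*(-5)*e12 + 3*5*e21
= (20 - 15)*e12
= 5*e12
Coefficient = 5


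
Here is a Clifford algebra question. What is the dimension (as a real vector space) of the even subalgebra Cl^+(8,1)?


Even subalgebra dimension = 2^(n-1)
n = 8 + 1 = 9
2^(9 - 1) = 2^8 = 256
Verification: sum of C(9,k) for even k = 1 + 36 + 126 + 84 + 9 = 256
Result = 256


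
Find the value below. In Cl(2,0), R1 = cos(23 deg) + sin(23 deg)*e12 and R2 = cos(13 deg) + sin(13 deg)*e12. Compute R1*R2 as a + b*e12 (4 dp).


Same-plane rotors commute and their half-angles add:
R1*R2 = cos(a1 + a2) + sin(a1 + a2)*e12.
a1 + a2 = 23 + 13 = 36 deg
cos(36 deg) = 0.8090
sin(36 deg) = 0.5878
R1*R2 = 0.8090 + 0.5878*e12


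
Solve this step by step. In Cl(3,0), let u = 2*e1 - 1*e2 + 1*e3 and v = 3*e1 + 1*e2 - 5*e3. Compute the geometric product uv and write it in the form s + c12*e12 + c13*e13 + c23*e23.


In Cl(3,0): e_i^2 = 1, e_ie_j = -e_je_i for i != j.
Scalar part = u . v = 2*3 + (-1)*1 + 1*(-5)
= 6 + (-1) + (-5) = 0
e12 coeff = 2*1 - (-1)*3 = 2 - (-3) = 5
e13 coeff = 2*(-5) - 1*3 = -10 - 3 = -13
e23 coeff = (-1)*(-5) - 1*1 = 5 - 1 = 4
uv = 0 + 5*e12 - 13*e13 + 4*e23


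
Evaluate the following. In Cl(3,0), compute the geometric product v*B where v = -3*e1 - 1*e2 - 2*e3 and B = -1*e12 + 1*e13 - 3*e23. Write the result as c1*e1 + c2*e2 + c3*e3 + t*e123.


vB has grade-1 (vector) and grade-3 (trivector) parts: vB = (v _| B) + (v ^ B).
Vector part <vB>_1:
  e1: -v2*b12 - v3*b13 = -(-1)*(-1) - (-2)*(1) = 1
  e2: v1*b12 - v3*b23 = (-3)*(-1) - (-2)*(-3) = -3
  e3: v1*b13 + v2*b23 = (-3)*(1) + (-1)*(-3) = 0
Trivector part <vB>_3:
  e123: v1*b23 - v2*b13 + v3*b12 = (-3)*(-3) - (-1)*(1) + (-2)*(-1) = 12
vB = 1*e1 - 3*e2 + 0*e3 + 12*e123


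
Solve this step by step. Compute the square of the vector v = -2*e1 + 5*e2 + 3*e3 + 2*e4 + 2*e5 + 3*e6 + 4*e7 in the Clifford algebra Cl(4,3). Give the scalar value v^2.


v^2 = sum of c_i^2 * e_i^2
Positive signature terms (e_i^2 = +1): (-2)^2 + 5^2 + 3^2 + 2^2 = 42
Negative signature terms (e_j^2 = -1): 2^2 + 3^2 + 4^2 = 29
v^2 = 42 - 29 = 13


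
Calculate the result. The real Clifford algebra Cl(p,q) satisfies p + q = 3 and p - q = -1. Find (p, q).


We need p + q = 3 and p - q = -1.
Adding: 2p = 3 + (-1) = 2, so p = 1.
Then q = 3 - 1 = 2.
(p, q) = (1, 2)


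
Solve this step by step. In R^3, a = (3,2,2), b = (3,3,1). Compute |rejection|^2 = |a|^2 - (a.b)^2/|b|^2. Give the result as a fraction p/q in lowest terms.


|a|^2 = 3^2 + 2^2 + 2^2 = 17
|b|^2 = 3^2 + 3^2 + 1^2 = 19
a . b = 3*3 + 2*3 + 2*1 = 17
(a.b)^2 = 17^2 = 289
|rej|^2 = 17 - 289/19
= (323 - 289)/19
= 34/19
In lowest terms: 34/19


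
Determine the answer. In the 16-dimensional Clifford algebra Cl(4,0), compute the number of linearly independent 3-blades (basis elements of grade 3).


Number of grade-k basis blades in Cl(p,q) with n = p + q is C(n, k).
n = 4 + 0 = 4
C(4, 3) = 4! / (3! * 1!)
= 24 / (6 * 1)
= 4


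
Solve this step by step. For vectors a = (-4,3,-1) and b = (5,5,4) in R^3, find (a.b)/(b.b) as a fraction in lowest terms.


Projection coefficient = (a . b) / (b . b)
a . b = (-4)*5 + 3*5 + (-1)*4
= -20 + 15 + (-4) = -9
b . b = 5^2 + 5^2 + 4^2
= 25 + 25 + 16 = 66
Coefficient = -9/66
In lowest terms: -3/22


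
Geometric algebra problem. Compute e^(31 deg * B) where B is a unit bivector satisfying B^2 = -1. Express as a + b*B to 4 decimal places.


For a unit bivector B with B^2 = -1, the exponential series gives
e^(theta*B) = cos(theta) + sin(theta)*B (the GA analogue of Euler's formula).
theta = 31 degrees = 0.541052 rad
cos(31 deg) = 0.8572
sin(31 deg) = 0.5150
exp(theta*B) = 0.8572 + 0.5150*B


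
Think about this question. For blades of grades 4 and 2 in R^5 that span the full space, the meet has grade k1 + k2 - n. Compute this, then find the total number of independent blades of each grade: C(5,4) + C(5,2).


Meet grade = grade(A) + grade(B) - n
= 4 + 2 - 5 = 1
C(5,4) = 5
C(5,2) = 10
dim_A + dim_B = 5 + 10 = 15


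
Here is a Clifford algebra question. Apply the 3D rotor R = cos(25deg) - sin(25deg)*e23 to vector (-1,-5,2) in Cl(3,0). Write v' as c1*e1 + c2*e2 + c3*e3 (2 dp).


Rotor R = cos(25deg) - sin(25deg)*e23
Rotation angle theta = 2 * 25 = 50 degrees in the e23 plane (e2 -> e3).
The component perpendicular to the plane (e1) is invariant: v'_1 = v1 = -1.00
cos(50deg) = 0.6428, sin(50deg) = 0.7660
v'_2 = v2*cos(theta) - v3*sin(theta) = -5*0.6428 - 2*0.7660 = -4.75
v'_3 = v2*sin(theta) + v3*cos(theta) = -5*0.7660 + 2*0.6428 = -2.54
v' = -1.00*e1 - 4.75*e2 - 2.54*e3


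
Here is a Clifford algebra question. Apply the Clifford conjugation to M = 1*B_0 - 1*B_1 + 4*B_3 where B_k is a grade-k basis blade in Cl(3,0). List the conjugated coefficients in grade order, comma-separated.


Clifford conjugate sign for grade k: (-1)^(k(k+1)/2)
Grade 0: (-1)^(0*1/2) = (-1)^0 = 1, coeff 1 -> 1
Grade 1: (-1)^(1*2/2) = (-1)^1 = -1, coeff -1 -> 1
Grade 3: (-1)^(3*4/2) = (-1)^6 = 1, coeff 4 -> 4
Conjugated coefficients: 1, 1, 4


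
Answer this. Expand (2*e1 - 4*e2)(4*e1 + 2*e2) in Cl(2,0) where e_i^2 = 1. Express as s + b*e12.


Expand: (2*e1 - 4*e2)(4*e1 + 2*e2)
= 2*4*e1e1 + 2*2*e1e2 + (-4)*4*e2e1 + (-4)*2*e2e2
Using e1^2 = e2^2 = 1, e2e1 = -e1e2:
Scalar part s = 2*4 + (-4)*2 = 8 + (-8) = 0
Bivector part b = 2*2 - (-4)*4 = 4 - (-16) = 20
uv = 0 + 20*e12


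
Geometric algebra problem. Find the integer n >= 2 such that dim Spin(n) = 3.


dim Spin(n) = dim so(n) = n(n-1)/2.
Solve n(n-1)/2 = 3, i.e. n^2 - n - 6 = 0.
Discriminant = 1 + 8*3 = 25
n = (1 + sqrt(25))/2 = (1 + 5)/2 = 3


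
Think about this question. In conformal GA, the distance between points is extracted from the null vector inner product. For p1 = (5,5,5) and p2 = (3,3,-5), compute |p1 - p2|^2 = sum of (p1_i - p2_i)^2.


p1 - p2 = (2, 2, 10)
|p1 - p2|^2 = 2^2 + 2^2 + 10^2
= 4 + 4 + 100
= 108


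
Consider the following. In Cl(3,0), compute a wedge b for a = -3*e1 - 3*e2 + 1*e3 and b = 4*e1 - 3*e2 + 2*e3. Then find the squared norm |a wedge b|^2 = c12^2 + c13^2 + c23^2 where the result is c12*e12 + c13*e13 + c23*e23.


a wedge b = (a1*b2 - a2*b1)*e12 + (a1*b3 - a3*b1)*e13 + (a2*b3 - a3*b2)*e23
e12 coeff: (-3)*(-3) - (-3)*4 = 9 - (-12) = 21
e13 coeff: (-3)*2 - 1*4 = -6 - 4 = -10
e23 coeff: (-3)*2 - 1*(-3) = -6 - (-3) = -3
|a wedge b|^2 = 21^2 + (-10)^2 + (-3)^2
= 441 + 100 + 9
= 550


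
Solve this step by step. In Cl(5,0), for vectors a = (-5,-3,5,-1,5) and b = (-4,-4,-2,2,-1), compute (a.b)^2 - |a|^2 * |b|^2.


a . b = (-5)*(-4) + (-3)*(-4) + 5*(-2) + (-1)*2 + 5*(-1)
= 20 + 12 + (-10) + (-2) + (-5) = 15
|a|^2 = (-5)^2 + (-3)^2 + 5^2 + (-1)^2 + 5^2 = 85
|b|^2 = (-4)^2 + (-4)^2 + (-2)^2 + 2^2 + (-1)^2 = 41
(a.b)^2 = 15^2 = 225
|a|^2 * |b|^2 = 85 * 41 = 3485
Result = 225 - 3485 = -3260


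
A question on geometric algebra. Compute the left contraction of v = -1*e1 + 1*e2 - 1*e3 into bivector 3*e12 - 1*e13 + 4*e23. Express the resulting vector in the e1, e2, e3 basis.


Left contraction v _| B = <vB>_1 (grade-1 part of the geometric product vB).
Using e1_|e12 = e2, e2_|e12 = -e1, e1_|e13 = e3, e3_|e13 = -e1, e2_|e23 = e3, e3_|e23 = -e2:
e1 coeff: -v2*b12 - v3*b13 = -(1)*(3) - (-1)*(-1) = -4
e2 coeff: v1*b12 - v3*b23 = (-1)*(3) - (-1)*(4) = 1
e3 coeff: v1*b13 + v2*b23 = (-1)*(-1) + (1)*(4) = 5
v _| B = -4*e1 + 1*e2 + 5*e3


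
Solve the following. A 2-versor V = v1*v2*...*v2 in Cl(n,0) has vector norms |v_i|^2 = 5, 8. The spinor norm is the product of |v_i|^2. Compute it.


Spinor norm N(V) = |v1|^2 * |v2|^2 * ... * |v2|^2
= 5 * 8
Running product: 5, 40
N(V) = 40


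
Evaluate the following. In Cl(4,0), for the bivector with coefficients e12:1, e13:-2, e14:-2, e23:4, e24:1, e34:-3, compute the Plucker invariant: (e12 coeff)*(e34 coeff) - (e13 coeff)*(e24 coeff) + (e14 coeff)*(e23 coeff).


Plucker relation: af - be + cd
a*f = 1*(-3) = -3
b*e = (-2)*1 = -2
c*d = (-2)*4 = -8
af - be + cd = -3 - (-2) + (-8)
= -9


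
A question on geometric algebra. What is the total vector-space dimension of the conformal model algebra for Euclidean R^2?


The conformal model of R^2 uses Cl(3,1): the 2 Euclidean generators plus two extra orthogonal generators e+ (e+^2 = +1) and e- (e-^2 = -1), from which the null vectors e0, einf are built.
Number of generators m = 2 + 2 = 4.
dim Cl(p,q) = 2^m = 2^4 = 16


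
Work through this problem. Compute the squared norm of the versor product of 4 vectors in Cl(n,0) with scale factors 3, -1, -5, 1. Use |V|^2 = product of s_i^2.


Each vector v_i has |v_i|^2 = s_i^2
Squared scales: 3^2 = 9, (-1)^2 = 1, (-5)^2 = 25, 1^2 = 1
|V|^2 = 9 * 1 * 25 * 1
= 225


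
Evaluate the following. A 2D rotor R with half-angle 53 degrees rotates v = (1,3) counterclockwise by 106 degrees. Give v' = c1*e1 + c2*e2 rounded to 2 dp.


Rotor R = cos(53deg) - sin(53deg)*e12
Rotation angle theta = 2 * 53 = 106 degrees
v' = R*v*~R rotates v by theta.
cos(106deg) = -0.2756, sin(106deg) = 0.9613
v'_1 = 1*cos(106deg) - 3*sin(106deg)
= 1*(-0.2756) - 3*0.9613
= -3.16
v'_2 = 1*sin(106deg) + 3*cos(106deg)
= 1*0.9613 + 3*(-0.2756)
= 0.13
v' = -3.16*e1 + 0.13*e2


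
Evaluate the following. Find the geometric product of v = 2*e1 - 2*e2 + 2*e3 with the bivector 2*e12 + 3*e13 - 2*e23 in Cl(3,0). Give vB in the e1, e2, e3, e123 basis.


vB has grade-1 (vector) and grade-3 (trivector) parts: vB = (v _| B) + (v ^ B).
Vector part <vB>_1:
  e1: -v2*b12 - v3*b13 = -(-2)*(2) - (2)*(3) = -2
  e2: v1*b12 - v3*b23 = (2)*(2) - (2)*(-2) = 8
  e3: v1*b13 + v2*b23 = (2)*(3) + (-2)*(-2) = 10
Trivector part <vB>_3:
  e123: v1*b23 - v2*b13 + v3*b12 = (2)*(-2) - (-2)*(3) + (2)*(2) = 6
vB = -2*e1 + 8*e2 + 10*e3 + 6*e123


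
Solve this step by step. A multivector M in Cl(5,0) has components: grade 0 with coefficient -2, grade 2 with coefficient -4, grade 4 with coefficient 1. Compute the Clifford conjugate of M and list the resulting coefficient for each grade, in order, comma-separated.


Clifford conjugate sign for grade k: (-1)^(k(k+1)/2)
Grade 0: (-1)^(0*1/2) = (-1)^0 = 1, coeff -2 -> -2
Grade 2: (-1)^(2*3/2) = (-1)^3 = -1, coeff -4 -> 4
Grade 4: (-1)^(4*5/2) = (-1)^10 = 1, coeff 1 -> 1
Conjugated coefficients: -2, 4, 1


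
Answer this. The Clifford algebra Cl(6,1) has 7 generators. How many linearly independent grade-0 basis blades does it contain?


Number of grade-k basis blades in Cl(p,q) with n = p + q is C(n, k).
n = 6 + 1 = 7
C(7, 0) = 7! / (0! * 7!)
= 5040 / (1 * 5040)
= 1


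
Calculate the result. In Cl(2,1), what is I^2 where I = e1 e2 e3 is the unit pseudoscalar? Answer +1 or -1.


The pseudoscalar I = e1...e_n (product of all n generators) of Cl(p,q) satisfies I^2 = (-1)^(q + n(n-1)/2).
p = 2, q = 1, n = p + q = 3
n(n-1)/2 = 3 * 2 / 2 = 3
Exponent = q + n(n-1)/2 = 1 + 3 = 4
I^2 = (-1)^4 = +1


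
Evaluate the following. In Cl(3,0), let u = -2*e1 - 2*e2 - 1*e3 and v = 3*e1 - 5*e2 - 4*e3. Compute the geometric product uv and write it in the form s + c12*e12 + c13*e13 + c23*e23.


In Cl(3,0): e_i^2 = 1, e_ie_j = -e_je_i for i != j.
Scalar part = u . v = (-2)*3 + (-2)*(-5) + (-1)*(-4)
= -6 + 10 + 4 = 8
e12 coeff = (-2)*(-5) - (-2)*3 = 10 - (-6) = 16
e13 coeff = (-2)*(-4) - (-1)*3 = 8 - (-3) = 11
e23 coeff = (-2)*(-4) - (-1)*(-5) = 8 - 5 = 3
uv = 8 + 16*e12 + 11*e13 + 3*e23


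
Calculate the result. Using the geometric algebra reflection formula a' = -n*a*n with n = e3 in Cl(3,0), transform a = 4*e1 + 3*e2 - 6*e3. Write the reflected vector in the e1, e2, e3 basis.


Reflection formula: a' = -n*a*n, with n = e3 (unit vector, n^2 = 1).
For reflection through hyperplane perp to e3:
The component along e3 flips sign, others stay.
a = (4, 3, -6)
a' = (4, 3, 6)
a' = 4*e1 + 3*e2 + 6*e3


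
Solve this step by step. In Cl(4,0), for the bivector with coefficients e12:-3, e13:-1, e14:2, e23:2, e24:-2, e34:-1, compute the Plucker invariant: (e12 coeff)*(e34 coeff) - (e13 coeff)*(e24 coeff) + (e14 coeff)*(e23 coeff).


Plucker relation: af - be + cd
a*f = (-3)*(-1) = 3
b*e = (-1)*(-2) = 2
c*d = 2*2 = 4
af - be + cd = 3 - 2 + 4
= 5


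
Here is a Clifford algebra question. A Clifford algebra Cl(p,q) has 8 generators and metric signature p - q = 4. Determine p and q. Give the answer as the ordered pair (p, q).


We need p + q = 8 and p - q = 4.
Adding: 2p = 8 + 4 = 12, so p = 6.
Then q = 8 - 6 = 2.
(p, q) = (6, 2)


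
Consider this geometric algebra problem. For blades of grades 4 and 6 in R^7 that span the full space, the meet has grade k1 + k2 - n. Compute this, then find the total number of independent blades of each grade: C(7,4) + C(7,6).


Meet grade = grade(A) + grade(B) - n
= 4 + 6 - 7 = 3
C(7,4) = 35
C(7,6) = 7
dim_A + dim_B = 35 + 7 = 42


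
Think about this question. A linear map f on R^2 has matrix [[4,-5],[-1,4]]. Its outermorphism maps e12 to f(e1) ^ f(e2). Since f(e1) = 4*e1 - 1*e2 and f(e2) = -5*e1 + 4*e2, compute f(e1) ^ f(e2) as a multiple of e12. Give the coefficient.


The outermorphism of a linear map f sends e1^e2 to f(e1)^f(e2).
f(e1) = 4*e1 - 1*e2
f(e2) = -5*e1 + 4*e2
f(e1) ^ f(e2) = (4*e1 - 1*e2) ^ (-5*e1 + 4*e2)
= 4*4*e12 + (-1)*(-5)*e21
= (16 - 5)*e12
= 11*e12
Coefficient = 11


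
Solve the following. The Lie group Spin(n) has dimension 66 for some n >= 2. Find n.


dim Spin(n) = dim so(n) = n(n-1)/2.
Solve n(n-1)/2 = 66, i.e. n^2 - n - 132 = 0.
Discriminant = 1 + 8*66 = 529
n = (1 + sqrt(529))/2 = (1 + 23)/2 = 12


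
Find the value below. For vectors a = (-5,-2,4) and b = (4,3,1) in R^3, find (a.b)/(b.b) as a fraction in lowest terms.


Projection coefficient = (a . b) / (b . b)
a . b = (-5)*4 + (-2)*3 + 4*1
= -20 + (-6) + 4 = -22
b . b = 4^2 + 3^2 + 1^2
= 16 + 9 + 1 = 26
Coefficient = -22/26
In lowest terms: -11/13


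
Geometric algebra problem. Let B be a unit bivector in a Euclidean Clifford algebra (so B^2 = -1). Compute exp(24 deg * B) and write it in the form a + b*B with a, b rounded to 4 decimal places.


For a unit bivector B with B^2 = -1, the exponential series gives
e^(theta*B) = cos(theta) + sin(theta)*B (the GA analogue of Euler's formula).
theta = 24 degrees = 0.418879 rad
cos(24 deg) = 0.9135
sin(24 deg) = 0.4067
exp(theta*B) = 0.9135 + 0.4067*B


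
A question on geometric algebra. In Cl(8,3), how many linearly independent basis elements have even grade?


Even subalgebra dimension = 2^(n-1)
n = 8 + 3 = 11
2^(11 - 1) = 2^10 = 1024
Verification: sum of C(11,k) for even k = 1 + 55 + 330 + 462 + 165 + 11 = 1024
Result = 1024


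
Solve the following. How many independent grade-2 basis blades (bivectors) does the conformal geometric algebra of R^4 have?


The conformal model of R^4 uses Cl(5,1) with m = 4 + 2 = 6 generators.
Number of grade-2 blades = C(m, 2) = C(6, 2)
= 6*5/2 = 15


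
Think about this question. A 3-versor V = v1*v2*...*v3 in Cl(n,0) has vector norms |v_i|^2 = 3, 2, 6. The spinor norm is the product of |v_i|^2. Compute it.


Spinor norm N(V) = |v1|^2 * |v2|^2 * ... * |v3|^2
= 3 * 2 * 6
Running product: 3, 6, 36
N(V) = 36


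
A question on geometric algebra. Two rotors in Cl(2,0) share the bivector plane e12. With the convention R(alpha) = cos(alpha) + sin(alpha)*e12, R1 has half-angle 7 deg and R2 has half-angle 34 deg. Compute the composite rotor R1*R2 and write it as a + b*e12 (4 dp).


Same-plane rotors commute and their half-angles add:
R1*R2 = cos(a1 + a2) + sin(a1 + a2)*e12.
a1 + a2 = 7 + 34 = 41 deg
cos(41 deg) = 0.7547
sin(41 deg) = 0.6561
R1*R2 = 0.7547 + 0.6561*e12


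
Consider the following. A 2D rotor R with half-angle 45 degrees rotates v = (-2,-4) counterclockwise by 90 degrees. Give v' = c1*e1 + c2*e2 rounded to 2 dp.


Rotor R = cos(45deg) - sin(45deg)*e12
Rotation angle theta = 2 * 45 = 90 degrees
v' = R*v*~R rotates v by theta.
cos(90deg) = 0.0000, sin(90deg) = 1.0000
v'_1 = -2*cos(90deg) - (-4)*sin(90deg)
= -2*0.0000 - (-4)*1.0000
= 4.00
v'_2 = -2*sin(90deg) + (-4)*cos(90deg)
= -2*1.0000 + (-4)*0.0000
= -2.00
v' = 4.00*e1 - 2.00*e2


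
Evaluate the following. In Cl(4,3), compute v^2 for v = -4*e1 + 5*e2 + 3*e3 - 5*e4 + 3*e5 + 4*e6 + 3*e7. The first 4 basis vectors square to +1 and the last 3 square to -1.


v^2 = sum of c_i^2 * e_i^2
Positive signature terms (e_i^2 = +1): (-4)^2 + 5^2 + 3^2 + (-5)^2 = 75
Negative signature terms (e_j^2 = -1): 3^2 + 4^2 + 3^2 = 34
v^2 = 75 - 34 = 41


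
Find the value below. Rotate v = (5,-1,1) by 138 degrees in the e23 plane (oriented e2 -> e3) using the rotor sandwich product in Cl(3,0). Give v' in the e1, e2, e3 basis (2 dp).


Rotor R = cos(69deg) - sin(69deg)*e23
Rotation angle theta = 2 * 69 = 138 degrees in the e23 plane (e2 -> e3).
The component perpendicular to the plane (e1) is invariant: v'_1 = v1 = 5.00
cos(138deg) = -0.7431, sin(138deg) = 0.6691
v'_2 = v2*cos(theta) - v3*sin(theta) = -1*(-0.7431) - 1*0.6691 = 0.07
v'_3 = v2*sin(theta) + v3*cos(theta) = -1*0.6691 + 1*(-0.7431) = -1.41
v' = 5.00*e1 + 0.07*e2 - 1.41*e3


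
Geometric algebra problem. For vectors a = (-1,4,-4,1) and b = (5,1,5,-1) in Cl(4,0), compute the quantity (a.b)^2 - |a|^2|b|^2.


a . b = (-1)*5 + 4*1 + (-4)*5 + 1*(-1)
= -5 + 4 + (-20) + (-1) = -22
|a|^2 = (-1)^2 + 4^2 + (-4)^2 + 1^2 = 34
|b|^2 = 5^2 + 1^2 + 5^2 + (-1)^2 = 52
(a.b)^2 = (-22)^2 = 484
|a|^2 * |b|^2 = 34 * 52 = 1768
Result = 484 - 1768 = -1284


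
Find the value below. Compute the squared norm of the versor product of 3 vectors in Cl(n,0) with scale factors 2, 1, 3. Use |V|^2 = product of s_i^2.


Each vector v_i has |v_i|^2 = s_i^2
Squared scales: 2^2 = 4, 1^2 = 1, 3^2 = 9
|V|^2 = 4 * 1 * 9
= 36


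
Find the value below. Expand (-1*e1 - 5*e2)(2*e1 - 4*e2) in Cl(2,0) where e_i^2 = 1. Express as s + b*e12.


Expand: (-1*e1 - 5*e2)(2*e1 - 4*e2)
= (-1)*2*e1e1 + (-1)*(-4)*e1e2 + (-5)*2*e2e1 + (-5)*(-4)*e2e2
Using e1^2 = e2^2 = 1, e2e1 = -e1e2:
Scalar part s = (-1)*2 + (-5)*(-4) = -2 + 20 = 18
Bivector part b = (-1)*(-4) - (-5)*2 = 4 - (-10) = 14
uv = 18 + 14*e12


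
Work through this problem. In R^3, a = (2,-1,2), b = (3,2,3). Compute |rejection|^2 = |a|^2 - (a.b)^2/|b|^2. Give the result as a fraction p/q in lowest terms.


|a|^2 = 2^2 + (-1)^2 + 2^2 = 9
|b|^2 = 3^2 + 2^2 + 3^2 = 22
a . b = 2*3 + (-1)*2 + 2*3 = 10
(a.b)^2 = 10^2 = 100
|rej|^2 = 9 - 100/22
= (198 - 100)/22
= 98/22
In lowest terms: 49/11


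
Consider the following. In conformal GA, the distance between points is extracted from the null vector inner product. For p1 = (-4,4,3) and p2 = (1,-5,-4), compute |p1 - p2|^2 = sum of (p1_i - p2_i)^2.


p1 - p2 = (-5, 9, 7)
|p1 - p2|^2 = (-5)^2 + 9^2 + 7^2
= 25 + 81 + 49
= 155


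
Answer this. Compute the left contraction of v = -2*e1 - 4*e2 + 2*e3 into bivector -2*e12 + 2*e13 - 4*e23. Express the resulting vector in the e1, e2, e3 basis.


Left contraction v _| B = <vB>_1 (grade-1 part of the geometric product vB).
Using e1_|e12 = e2, e2_|e12 = -e1, e1_|e13 = e3, e3_|e13 = -e1, e2_|e23 = e3, e3_|e23 = -e2:
e1 coeff: -v2*b12 - v3*b13 = -(-4)*(-2) - (2)*(2) = -12
e2 coeff: v1*b12 - v3*b23 = (-2)*(-2) - (2)*(-4) = 12
e3 coeff: v1*b13 + v2*b23 = (-2)*(2) + (-4)*(-4) = 12
v _| B = -12*e1 + 12*e2 + 12*e3


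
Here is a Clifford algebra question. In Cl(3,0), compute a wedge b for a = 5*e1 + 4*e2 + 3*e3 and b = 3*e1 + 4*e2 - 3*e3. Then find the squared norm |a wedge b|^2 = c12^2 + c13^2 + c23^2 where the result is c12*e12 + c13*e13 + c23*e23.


a wedge b = (a1*b2 - a2*b1)*e12 + (a1*b3 - a3*b1)*e13 + (a2*b3 - a3*b2)*e23
e12 coeff: 5*4 - 4*3 = 20 - 12 = 8
e13 coeff: 5*(-3) - 3*3 = -15 - 9 = -24
e23 coeff: 4*(-3) - 3*4 = -12 - 12 = -24
|a wedge b|^2 = 8^2 + (-24)^2 + (-24)^2
= 64 + 576 + 576
= 1216


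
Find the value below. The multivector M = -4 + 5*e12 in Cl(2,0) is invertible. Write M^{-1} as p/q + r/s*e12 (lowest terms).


M = -4 + 5*e12, where e12^2 = -1.
Since M commutes with its reverse ~M = a - b*e12, M * ~M = a^2 - b^2*e12^2 = a^2 + b^2.
So M^{-1} = ~M / (a^2 + b^2) = (a - b*e12)/(a^2 + b^2).
a^2 + b^2 = 16 + 25 = 41
Scalar part = -4/41 = -4/41
Bivector coeff = -5/41 = -5/41
M^{-1} = -4/41 - 5/41*e12


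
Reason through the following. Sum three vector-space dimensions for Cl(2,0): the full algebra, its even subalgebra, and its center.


n = 2 + 0 = 2
Total dim = 2^2 = 4
Even subalgebra dim = 2^1 = 2
n is even, so center dim = 1
Sum = 4 + 2 + 1 = 7


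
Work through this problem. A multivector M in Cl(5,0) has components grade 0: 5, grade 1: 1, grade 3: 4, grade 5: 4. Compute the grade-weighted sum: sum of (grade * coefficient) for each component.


Grade-weighted sum = sum of grade_k * coefficient_k
0*5 = 0
1*1 = 1
3*4 = 12
5*4 = 20
Total = 0 + 1 + 12 + 20 = 33


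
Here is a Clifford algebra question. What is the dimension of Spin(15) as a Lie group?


Spin(n) double-covers SO(n); both have Lie algebra so(n) of dimension n(n-1)/2.
n = 15
n(n-1) = 15 * 14 = 210
dim Spin(15) = 210/2 = 105


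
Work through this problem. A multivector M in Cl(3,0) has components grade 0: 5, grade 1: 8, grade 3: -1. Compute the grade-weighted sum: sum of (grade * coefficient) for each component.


Grade-weighted sum = sum of grade_k * coefficient_k
0*5 = 0
1*8 = 8
3*(-1) = -3
Total = 0 + 8 + (-3) = 5


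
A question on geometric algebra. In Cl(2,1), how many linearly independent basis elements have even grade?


Even subalgebra dimension = 2^(n-1)
n = 2 + 1 = 3
2^(3 - 1) = 2^2 = 4
Verification: sum of C(3,k) for even k = 1 + 3 = 4
Result = 4


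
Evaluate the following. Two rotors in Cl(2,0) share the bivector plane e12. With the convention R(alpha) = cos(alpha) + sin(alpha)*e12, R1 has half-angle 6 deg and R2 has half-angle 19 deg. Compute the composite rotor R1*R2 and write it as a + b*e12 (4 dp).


Same-plane rotors commute and their half-angles add:
R1*R2 = cos(a1 + a2) + sin(a1 + a2)*e12.
a1 + a2 = 6 + 19 = 25 deg
cos(25 deg) = 0.9063
sin(25 deg) = 0.4226
R1*R2 = 0.9063 + 0.4226*e12


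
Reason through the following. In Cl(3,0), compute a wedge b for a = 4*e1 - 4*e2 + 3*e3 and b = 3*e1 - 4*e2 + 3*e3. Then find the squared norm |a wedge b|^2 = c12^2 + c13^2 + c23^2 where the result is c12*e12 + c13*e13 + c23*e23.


a wedge b = (a1*b2 - a2*b1)*e12 + (a1*b3 - a3*b1)*e13 + (a2*b3 - a3*b2)*e23
e12 coeff: 4*(-4) - (-4)*3 = -16 - (-12) = -4
e13 coeff: 4*3 - 3*3 = 12 - 9 = 3
e23 coeff: (-4)*3 - 3*(-4) = -12 - (-12) = 0
|a wedge b|^2 = (-4)^2 + 3^2 + 0^2
= 16 + 9 + 0
= 25


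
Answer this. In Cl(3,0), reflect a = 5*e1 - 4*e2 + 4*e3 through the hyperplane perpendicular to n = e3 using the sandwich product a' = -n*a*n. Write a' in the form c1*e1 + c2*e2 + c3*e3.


Reflection formula: a' = -n*a*n, with n = e3 (unit vector, n^2 = 1).
For reflection through hyperplane perp to e3:
The component along e3 flips sign, others stay.
a = (5, -4, 4)
a' = (5, -4, -4)
a' = 5*e1 - 4*e2 - 4*e3


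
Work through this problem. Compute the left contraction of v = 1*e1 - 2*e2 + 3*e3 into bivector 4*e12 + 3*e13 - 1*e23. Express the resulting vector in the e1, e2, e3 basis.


Left contraction v _| B = <vB>_1 (grade-1 part of the geometric product vB).
Using e1_|e12 = e2, e2_|e12 = -e1, e1_|e13 = e3, e3_|e13 = -e1, e2_|e23 = e3, e3_|e23 = -e2:
e1 coeff: -v2*b12 - v3*b13 = -(-2)*(4) - (3)*(3) = -1
e2 coeff: v1*b12 - v3*b23 = (1)*(4) - (3)*(-1) = 7
e3 coeff: v1*b13 + v2*b23 = (1)*(3) + (-2)*(-1) = 5
v _| B = -1*e1 + 7*e2 + 5*e3


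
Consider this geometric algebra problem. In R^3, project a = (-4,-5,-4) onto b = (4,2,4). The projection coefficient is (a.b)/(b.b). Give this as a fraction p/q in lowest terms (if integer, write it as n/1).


Projection coefficient = (a . b) / (b . b)
a . b = (-4)*4 + (-5)*2 + (-4)*4
= -16 + (-10) + (-16) = -42
b . b = 4^2 + 2^2 + 4^2
= 16 + 4 + 16 = 36
Coefficient = -42/36
In lowest terms: -7/6


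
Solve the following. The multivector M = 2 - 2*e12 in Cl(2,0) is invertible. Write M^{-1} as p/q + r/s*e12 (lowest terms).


M = 2 - 2*e12, where e12^2 = -1.
Since M commutes with its reverse ~M = a - b*e12, M * ~M = a^2 - b^2*e12^2 = a^2 + b^2.
So M^{-1} = ~M / (a^2 + b^2) = (a - b*e12)/(a^2 + b^2).
a^2 + b^2 = 4 + 4 = 8
Scalar part = 2/8 = 1/4
Bivector coeff = 2/8 = 1/4
M^{-1} = 1/4 + 1/4*e12


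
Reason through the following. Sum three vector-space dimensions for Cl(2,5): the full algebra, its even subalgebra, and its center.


n = 2 + 5 = 7
Total dim = 2^7 = 128
Even subalgebra dim = 2^6 = 64
n is odd, so center dim = 2
Sum = 128 + 64 + 2 = 194


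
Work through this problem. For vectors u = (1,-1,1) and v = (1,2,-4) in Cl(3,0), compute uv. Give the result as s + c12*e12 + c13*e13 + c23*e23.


In Cl(3,0): e_i^2 = 1, e_ie_j = -e_je_i for i != j.
Scalar part = u . v = 1*1 + (-1)*2 + 1*(-4)
= 1 + (-2) + (-4) = -5
e12 coeff = 1*2 - (-1)*1 = 2 - (-1) = 3
e13 coeff = 1*(-4) - 1*1 = -4 - 1 = -5
e23 coeff = (-1)*(-4) - 1*2 = 4 - 2 = 2
uv = -5 + 3*e12 - 5*e13 + 2*e23


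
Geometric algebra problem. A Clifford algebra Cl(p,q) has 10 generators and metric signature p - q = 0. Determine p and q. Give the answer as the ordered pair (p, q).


We need p + q = 10 and p - q = 0.
Adding: 2p = 10 + 0 = 10, so p = 5.
Then q = 10 - 5 = 5.
(p, q) = (5, 5)


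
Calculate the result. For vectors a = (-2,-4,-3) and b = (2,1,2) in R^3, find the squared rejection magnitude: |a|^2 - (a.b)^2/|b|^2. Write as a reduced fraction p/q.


|a|^2 = (-2)^2 + (-4)^2 + (-3)^2 = 29
|b|^2 = 2^2 + 1^2 + 2^2 = 9
a . b = (-2)*2 + (-4)*1 + (-3)*2 = -14
(a.b)^2 = (-14)^2 = 196
|rej|^2 = 29 - 196/9
= (261 - 196)/9
= 65/9
In lowest terms: 65/9


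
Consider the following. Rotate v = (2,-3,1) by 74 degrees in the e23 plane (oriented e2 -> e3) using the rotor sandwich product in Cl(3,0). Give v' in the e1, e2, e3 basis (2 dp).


Rotor R = cos(37deg) - sin(37deg)*e23
Rotation angle theta = 2 * 37 = 74 degrees in the e23 plane (e2 -> e3).
The component perpendicular to the plane (e1) is invariant: v'_1 = v1 = 2.00
cos(74deg) = 0.2756, sin(74deg) = 0.9613
v'_2 = v2*cos(theta) - v3*sin(theta) = -3*0.2756 - 1*0.9613 = -1.79
v'_3 = v2*sin(theta) + v3*cos(theta) = -3*0.9613 + 1*0.2756 = -2.61
v' = 2.00*e1 - 1.79*e2 - 2.61*e3


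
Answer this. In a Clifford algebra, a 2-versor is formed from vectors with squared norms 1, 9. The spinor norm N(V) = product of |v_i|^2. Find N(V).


Spinor norm N(V) = |v1|^2 * |v2|^2 * ... * |v2|^2
= 1 * 9
Running product: 1, 9
N(V) = 9


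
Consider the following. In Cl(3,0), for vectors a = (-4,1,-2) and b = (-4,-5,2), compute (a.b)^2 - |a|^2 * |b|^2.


a . b = (-4)*(-4) + 1*(-5) + (-2)*2
= 16 + (-5) + (-4) = 7
|a|^2 = (-4)^2 + 1^2 + (-2)^2 = 21
|b|^2 = (-4)^2 + (-5)^2 + 2^2 = 45
(a.b)^2 = 7^2 = 49
|a|^2 * |b|^2 = 21 * 45 = 945
Result = 49 - 945 = -896
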